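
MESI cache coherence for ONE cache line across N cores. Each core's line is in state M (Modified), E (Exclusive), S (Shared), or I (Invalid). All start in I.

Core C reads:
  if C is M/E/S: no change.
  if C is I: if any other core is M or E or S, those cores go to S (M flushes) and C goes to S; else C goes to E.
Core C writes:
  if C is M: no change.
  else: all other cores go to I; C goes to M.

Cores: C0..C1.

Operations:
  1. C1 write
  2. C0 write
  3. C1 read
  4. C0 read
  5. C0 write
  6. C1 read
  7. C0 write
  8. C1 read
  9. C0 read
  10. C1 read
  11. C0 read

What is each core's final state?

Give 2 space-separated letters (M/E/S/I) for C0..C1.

Op 1: C1 write [C1 write: invalidate none -> C1=M] -> [I,M]
Op 2: C0 write [C0 write: invalidate ['C1=M'] -> C0=M] -> [M,I]
Op 3: C1 read [C1 read from I: others=['C0=M'] -> C1=S, others downsized to S] -> [S,S]
Op 4: C0 read [C0 read: already in S, no change] -> [S,S]
Op 5: C0 write [C0 write: invalidate ['C1=S'] -> C0=M] -> [M,I]
Op 6: C1 read [C1 read from I: others=['C0=M'] -> C1=S, others downsized to S] -> [S,S]
Op 7: C0 write [C0 write: invalidate ['C1=S'] -> C0=M] -> [M,I]
Op 8: C1 read [C1 read from I: others=['C0=M'] -> C1=S, others downsized to S] -> [S,S]
Op 9: C0 read [C0 read: already in S, no change] -> [S,S]
Op 10: C1 read [C1 read: already in S, no change] -> [S,S]
Op 11: C0 read [C0 read: already in S, no change] -> [S,S]

Answer: S S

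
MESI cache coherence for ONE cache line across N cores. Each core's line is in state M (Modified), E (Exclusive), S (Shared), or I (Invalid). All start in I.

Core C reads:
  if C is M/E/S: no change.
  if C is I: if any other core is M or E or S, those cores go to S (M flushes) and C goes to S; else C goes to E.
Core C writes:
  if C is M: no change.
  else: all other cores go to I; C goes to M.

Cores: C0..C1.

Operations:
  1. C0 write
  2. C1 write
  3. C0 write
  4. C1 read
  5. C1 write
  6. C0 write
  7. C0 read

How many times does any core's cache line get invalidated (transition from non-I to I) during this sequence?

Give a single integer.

Answer: 4

Derivation:
Op 1: C0 write [C0 write: invalidate none -> C0=M] -> [M,I] (invalidations this op: 0; running total: 0)
Op 2: C1 write [C1 write: invalidate ['C0=M'] -> C1=M] -> [I,M] (invalidations this op: 1; running total: 1)
Op 3: C0 write [C0 write: invalidate ['C1=M'] -> C0=M] -> [M,I] (invalidations this op: 1; running total: 2)
Op 4: C1 read [C1 read from I: others=['C0=M'] -> C1=S, others downsized to S] -> [S,S] (invalidations this op: 0; running total: 2)
Op 5: C1 write [C1 write: invalidate ['C0=S'] -> C1=M] -> [I,M] (invalidations this op: 1; running total: 3)
Op 6: C0 write [C0 write: invalidate ['C1=M'] -> C0=M] -> [M,I] (invalidations this op: 1; running total: 4)
Op 7: C0 read [C0 read: already in M, no change] -> [M,I] (invalidations this op: 0; running total: 4)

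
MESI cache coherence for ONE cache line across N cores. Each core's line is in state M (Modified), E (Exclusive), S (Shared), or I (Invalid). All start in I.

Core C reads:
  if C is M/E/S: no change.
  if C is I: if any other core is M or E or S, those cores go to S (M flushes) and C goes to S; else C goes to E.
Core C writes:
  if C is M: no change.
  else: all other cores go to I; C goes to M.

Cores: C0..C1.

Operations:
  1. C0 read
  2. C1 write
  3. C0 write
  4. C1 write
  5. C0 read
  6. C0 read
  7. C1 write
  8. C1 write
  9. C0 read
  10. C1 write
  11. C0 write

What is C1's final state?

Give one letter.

Op 1: C0 read [C0 read from I: no other sharers -> C0=E (exclusive)] -> [E,I]
Op 2: C1 write [C1 write: invalidate ['C0=E'] -> C1=M] -> [I,M]
Op 3: C0 write [C0 write: invalidate ['C1=M'] -> C0=M] -> [M,I]
Op 4: C1 write [C1 write: invalidate ['C0=M'] -> C1=M] -> [I,M]
Op 5: C0 read [C0 read from I: others=['C1=M'] -> C0=S, others downsized to S] -> [S,S]
Op 6: C0 read [C0 read: already in S, no change] -> [S,S]
Op 7: C1 write [C1 write: invalidate ['C0=S'] -> C1=M] -> [I,M]
Op 8: C1 write [C1 write: already M (modified), no change] -> [I,M]
Op 9: C0 read [C0 read from I: others=['C1=M'] -> C0=S, others downsized to S] -> [S,S]
Op 10: C1 write [C1 write: invalidate ['C0=S'] -> C1=M] -> [I,M]
Op 11: C0 write [C0 write: invalidate ['C1=M'] -> C0=M] -> [M,I]

Answer: I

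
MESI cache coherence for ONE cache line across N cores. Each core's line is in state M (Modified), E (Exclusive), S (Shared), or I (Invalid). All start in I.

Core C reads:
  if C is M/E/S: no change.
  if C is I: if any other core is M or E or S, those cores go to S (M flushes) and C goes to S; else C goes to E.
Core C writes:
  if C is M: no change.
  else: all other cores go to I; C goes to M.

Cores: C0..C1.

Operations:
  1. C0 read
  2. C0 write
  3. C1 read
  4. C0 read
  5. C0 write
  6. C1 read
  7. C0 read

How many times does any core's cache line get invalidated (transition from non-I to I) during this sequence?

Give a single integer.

Op 1: C0 read [C0 read from I: no other sharers -> C0=E (exclusive)] -> [E,I] (invalidations this op: 0; running total: 0)
Op 2: C0 write [C0 write: invalidate none -> C0=M] -> [M,I] (invalidations this op: 0; running total: 0)
Op 3: C1 read [C1 read from I: others=['C0=M'] -> C1=S, others downsized to S] -> [S,S] (invalidations this op: 0; running total: 0)
Op 4: C0 read [C0 read: already in S, no change] -> [S,S] (invalidations this op: 0; running total: 0)
Op 5: C0 write [C0 write: invalidate ['C1=S'] -> C0=M] -> [M,I] (invalidations this op: 1; running total: 1)
Op 6: C1 read [C1 read from I: others=['C0=M'] -> C1=S, others downsized to S] -> [S,S] (invalidations this op: 0; running total: 1)
Op 7: C0 read [C0 read: already in S, no change] -> [S,S] (invalidations this op: 0; running total: 1)

Answer: 1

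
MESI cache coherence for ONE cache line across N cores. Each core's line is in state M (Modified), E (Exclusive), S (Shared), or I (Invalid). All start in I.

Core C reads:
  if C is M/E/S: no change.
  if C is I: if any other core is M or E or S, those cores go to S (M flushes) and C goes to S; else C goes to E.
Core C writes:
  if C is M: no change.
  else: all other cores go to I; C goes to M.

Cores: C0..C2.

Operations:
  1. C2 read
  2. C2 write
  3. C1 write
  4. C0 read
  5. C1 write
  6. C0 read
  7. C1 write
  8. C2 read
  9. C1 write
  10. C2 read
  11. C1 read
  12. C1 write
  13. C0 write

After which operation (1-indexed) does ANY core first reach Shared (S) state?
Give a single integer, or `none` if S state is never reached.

Answer: 4

Derivation:
Op 1: C2 read [C2 read from I: no other sharers -> C2=E (exclusive)] -> [I,I,E]
Op 2: C2 write [C2 write: invalidate none -> C2=M] -> [I,I,M]
Op 3: C1 write [C1 write: invalidate ['C2=M'] -> C1=M] -> [I,M,I]
Op 4: C0 read [C0 read from I: others=['C1=M'] -> C0=S, others downsized to S] -> [S,S,I]
  -> First S state at op 4; remaining ops need not be traced.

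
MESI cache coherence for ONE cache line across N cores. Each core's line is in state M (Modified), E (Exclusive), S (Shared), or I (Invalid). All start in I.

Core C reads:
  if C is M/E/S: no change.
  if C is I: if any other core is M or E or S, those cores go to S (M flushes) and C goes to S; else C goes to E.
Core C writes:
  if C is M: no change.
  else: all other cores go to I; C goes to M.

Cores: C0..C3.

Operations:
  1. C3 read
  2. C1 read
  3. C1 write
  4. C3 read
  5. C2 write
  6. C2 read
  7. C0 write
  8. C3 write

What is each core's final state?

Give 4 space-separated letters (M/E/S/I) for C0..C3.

Answer: I I I M

Derivation:
Op 1: C3 read [C3 read from I: no other sharers -> C3=E (exclusive)] -> [I,I,I,E]
Op 2: C1 read [C1 read from I: others=['C3=E'] -> C1=S, others downsized to S] -> [I,S,I,S]
Op 3: C1 write [C1 write: invalidate ['C3=S'] -> C1=M] -> [I,M,I,I]
Op 4: C3 read [C3 read from I: others=['C1=M'] -> C3=S, others downsized to S] -> [I,S,I,S]
Op 5: C2 write [C2 write: invalidate ['C1=S', 'C3=S'] -> C2=M] -> [I,I,M,I]
Op 6: C2 read [C2 read: already in M, no change] -> [I,I,M,I]
Op 7: C0 write [C0 write: invalidate ['C2=M'] -> C0=M] -> [M,I,I,I]
Op 8: C3 write [C3 write: invalidate ['C0=M'] -> C3=M] -> [I,I,I,M]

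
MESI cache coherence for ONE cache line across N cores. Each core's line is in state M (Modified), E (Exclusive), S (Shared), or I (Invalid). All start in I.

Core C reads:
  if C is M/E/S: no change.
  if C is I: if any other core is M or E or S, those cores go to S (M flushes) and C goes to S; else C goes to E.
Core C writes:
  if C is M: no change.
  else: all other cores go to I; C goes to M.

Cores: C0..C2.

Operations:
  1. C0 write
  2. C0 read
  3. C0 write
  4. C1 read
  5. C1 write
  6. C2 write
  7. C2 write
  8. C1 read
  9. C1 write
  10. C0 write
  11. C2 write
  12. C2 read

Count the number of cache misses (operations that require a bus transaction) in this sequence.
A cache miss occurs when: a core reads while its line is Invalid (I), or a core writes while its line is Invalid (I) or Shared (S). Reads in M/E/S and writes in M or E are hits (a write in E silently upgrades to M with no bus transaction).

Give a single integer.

Answer: 8

Derivation:
Op 1: C0 write [C0 write: invalidate none -> C0=M] -> [M,I,I] [MISS #1: write from I]
Op 2: C0 read [C0 read: already in M, no change] -> [M,I,I] [hit: read from M]
Op 3: C0 write [C0 write: already M (modified), no change] -> [M,I,I] [hit: write from M]
Op 4: C1 read [C1 read from I: others=['C0=M'] -> C1=S, others downsized to S] -> [S,S,I] [MISS #2: read from I]
Op 5: C1 write [C1 write: invalidate ['C0=S'] -> C1=M] -> [I,M,I] [MISS #3: write from S]
Op 6: C2 write [C2 write: invalidate ['C1=M'] -> C2=M] -> [I,I,M] [MISS #4: write from I]
Op 7: C2 write [C2 write: already M (modified), no change] -> [I,I,M] [hit: write from M]
Op 8: C1 read [C1 read from I: others=['C2=M'] -> C1=S, others downsized to S] -> [I,S,S] [MISS #5: read from I]
Op 9: C1 write [C1 write: invalidate ['C2=S'] -> C1=M] -> [I,M,I] [MISS #6: write from S]
Op 10: C0 write [C0 write: invalidate ['C1=M'] -> C0=M] -> [M,I,I] [MISS #7: write from I]
Op 11: C2 write [C2 write: invalidate ['C0=M'] -> C2=M] -> [I,I,M] [MISS #8: write from I]
Op 12: C2 read [C2 read: already in M, no change] -> [I,I,M] [hit: read from M]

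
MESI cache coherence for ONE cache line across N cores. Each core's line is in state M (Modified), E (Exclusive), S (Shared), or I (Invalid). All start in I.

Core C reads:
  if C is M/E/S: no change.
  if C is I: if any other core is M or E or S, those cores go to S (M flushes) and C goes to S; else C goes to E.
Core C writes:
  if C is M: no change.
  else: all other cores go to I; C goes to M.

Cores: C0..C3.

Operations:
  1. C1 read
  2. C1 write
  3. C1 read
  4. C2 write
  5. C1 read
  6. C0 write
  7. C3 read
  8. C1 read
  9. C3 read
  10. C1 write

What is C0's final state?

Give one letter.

Op 1: C1 read [C1 read from I: no other sharers -> C1=E (exclusive)] -> [I,E,I,I]
Op 2: C1 write [C1 write: invalidate none -> C1=M] -> [I,M,I,I]
Op 3: C1 read [C1 read: already in M, no change] -> [I,M,I,I]
Op 4: C2 write [C2 write: invalidate ['C1=M'] -> C2=M] -> [I,I,M,I]
Op 5: C1 read [C1 read from I: others=['C2=M'] -> C1=S, others downsized to S] -> [I,S,S,I]
Op 6: C0 write [C0 write: invalidate ['C1=S', 'C2=S'] -> C0=M] -> [M,I,I,I]
Op 7: C3 read [C3 read from I: others=['C0=M'] -> C3=S, others downsized to S] -> [S,I,I,S]
Op 8: C1 read [C1 read from I: others=['C0=S', 'C3=S'] -> C1=S, others downsized to S] -> [S,S,I,S]
Op 9: C3 read [C3 read: already in S, no change] -> [S,S,I,S]
Op 10: C1 write [C1 write: invalidate ['C0=S', 'C3=S'] -> C1=M] -> [I,M,I,I]

Answer: I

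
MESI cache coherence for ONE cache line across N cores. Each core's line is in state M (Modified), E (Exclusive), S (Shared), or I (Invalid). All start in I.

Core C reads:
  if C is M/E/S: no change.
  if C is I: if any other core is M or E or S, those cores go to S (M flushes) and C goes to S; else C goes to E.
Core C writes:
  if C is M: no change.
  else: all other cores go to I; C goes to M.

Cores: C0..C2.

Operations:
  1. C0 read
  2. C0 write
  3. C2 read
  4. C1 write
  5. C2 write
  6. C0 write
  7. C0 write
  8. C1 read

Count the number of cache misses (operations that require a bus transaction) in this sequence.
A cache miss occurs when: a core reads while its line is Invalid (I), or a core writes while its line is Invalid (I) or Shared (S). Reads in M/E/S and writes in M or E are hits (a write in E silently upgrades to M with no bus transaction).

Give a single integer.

Answer: 6

Derivation:
Op 1: C0 read [C0 read from I: no other sharers -> C0=E (exclusive)] -> [E,I,I] [MISS #1: read from I]
Op 2: C0 write [C0 write: invalidate none -> C0=M] -> [M,I,I] [hit: write from E is a silent E->M upgrade, no bus transaction]
Op 3: C2 read [C2 read from I: others=['C0=M'] -> C2=S, others downsized to S] -> [S,I,S] [MISS #2: read from I]
Op 4: C1 write [C1 write: invalidate ['C0=S', 'C2=S'] -> C1=M] -> [I,M,I] [MISS #3: write from I]
Op 5: C2 write [C2 write: invalidate ['C1=M'] -> C2=M] -> [I,I,M] [MISS #4: write from I]
Op 6: C0 write [C0 write: invalidate ['C2=M'] -> C0=M] -> [M,I,I] [MISS #5: write from I]
Op 7: C0 write [C0 write: already M (modified), no change] -> [M,I,I] [hit: write from M]
Op 8: C1 read [C1 read from I: others=['C0=M'] -> C1=S, others downsized to S] -> [S,S,I] [MISS #6: read from I]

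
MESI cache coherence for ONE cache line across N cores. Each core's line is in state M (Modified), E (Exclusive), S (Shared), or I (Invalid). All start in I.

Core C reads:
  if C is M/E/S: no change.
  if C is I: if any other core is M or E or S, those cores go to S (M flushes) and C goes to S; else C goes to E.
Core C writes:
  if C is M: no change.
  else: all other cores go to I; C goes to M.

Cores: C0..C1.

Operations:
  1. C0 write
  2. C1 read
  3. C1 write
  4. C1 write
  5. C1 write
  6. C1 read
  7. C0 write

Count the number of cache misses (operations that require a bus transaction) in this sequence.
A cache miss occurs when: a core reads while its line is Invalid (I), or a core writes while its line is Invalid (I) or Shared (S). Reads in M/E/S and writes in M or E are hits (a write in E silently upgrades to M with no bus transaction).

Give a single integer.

Op 1: C0 write [C0 write: invalidate none -> C0=M] -> [M,I] [MISS #1: write from I]
Op 2: C1 read [C1 read from I: others=['C0=M'] -> C1=S, others downsized to S] -> [S,S] [MISS #2: read from I]
Op 3: C1 write [C1 write: invalidate ['C0=S'] -> C1=M] -> [I,M] [MISS #3: write from S]
Op 4: C1 write [C1 write: already M (modified), no change] -> [I,M] [hit: write from M]
Op 5: C1 write [C1 write: already M (modified), no change] -> [I,M] [hit: write from M]
Op 6: C1 read [C1 read: already in M, no change] -> [I,M] [hit: read from M]
Op 7: C0 write [C0 write: invalidate ['C1=M'] -> C0=M] -> [M,I] [MISS #4: write from I]

Answer: 4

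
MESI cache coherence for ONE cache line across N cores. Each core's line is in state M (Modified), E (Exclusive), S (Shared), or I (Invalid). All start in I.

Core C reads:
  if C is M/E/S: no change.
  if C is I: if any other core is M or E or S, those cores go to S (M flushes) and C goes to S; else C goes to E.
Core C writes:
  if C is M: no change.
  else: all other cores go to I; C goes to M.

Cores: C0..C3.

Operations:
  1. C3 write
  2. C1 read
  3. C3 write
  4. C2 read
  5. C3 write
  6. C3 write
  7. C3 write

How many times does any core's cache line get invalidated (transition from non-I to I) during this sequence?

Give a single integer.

Op 1: C3 write [C3 write: invalidate none -> C3=M] -> [I,I,I,M] (invalidations this op: 0; running total: 0)
Op 2: C1 read [C1 read from I: others=['C3=M'] -> C1=S, others downsized to S] -> [I,S,I,S] (invalidations this op: 0; running total: 0)
Op 3: C3 write [C3 write: invalidate ['C1=S'] -> C3=M] -> [I,I,I,M] (invalidations this op: 1; running total: 1)
Op 4: C2 read [C2 read from I: others=['C3=M'] -> C2=S, others downsized to S] -> [I,I,S,S] (invalidations this op: 0; running total: 1)
Op 5: C3 write [C3 write: invalidate ['C2=S'] -> C3=M] -> [I,I,I,M] (invalidations this op: 1; running total: 2)
Op 6: C3 write [C3 write: already M (modified), no change] -> [I,I,I,M] (invalidations this op: 0; running total: 2)
Op 7: C3 write [C3 write: already M (modified), no change] -> [I,I,I,M] (invalidations this op: 0; running total: 2)

Answer: 2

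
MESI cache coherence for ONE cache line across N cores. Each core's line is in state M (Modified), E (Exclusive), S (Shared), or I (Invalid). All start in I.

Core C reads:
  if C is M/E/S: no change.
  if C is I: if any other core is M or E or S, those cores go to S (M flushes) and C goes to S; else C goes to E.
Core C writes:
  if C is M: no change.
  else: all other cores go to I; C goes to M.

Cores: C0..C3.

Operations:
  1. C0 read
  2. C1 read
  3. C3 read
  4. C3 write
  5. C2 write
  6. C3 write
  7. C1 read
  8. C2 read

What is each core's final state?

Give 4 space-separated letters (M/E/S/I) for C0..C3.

Answer: I S S S

Derivation:
Op 1: C0 read [C0 read from I: no other sharers -> C0=E (exclusive)] -> [E,I,I,I]
Op 2: C1 read [C1 read from I: others=['C0=E'] -> C1=S, others downsized to S] -> [S,S,I,I]
Op 3: C3 read [C3 read from I: others=['C0=S', 'C1=S'] -> C3=S, others downsized to S] -> [S,S,I,S]
Op 4: C3 write [C3 write: invalidate ['C0=S', 'C1=S'] -> C3=M] -> [I,I,I,M]
Op 5: C2 write [C2 write: invalidate ['C3=M'] -> C2=M] -> [I,I,M,I]
Op 6: C3 write [C3 write: invalidate ['C2=M'] -> C3=M] -> [I,I,I,M]
Op 7: C1 read [C1 read from I: others=['C3=M'] -> C1=S, others downsized to S] -> [I,S,I,S]
Op 8: C2 read [C2 read from I: others=['C1=S', 'C3=S'] -> C2=S, others downsized to S] -> [I,S,S,S]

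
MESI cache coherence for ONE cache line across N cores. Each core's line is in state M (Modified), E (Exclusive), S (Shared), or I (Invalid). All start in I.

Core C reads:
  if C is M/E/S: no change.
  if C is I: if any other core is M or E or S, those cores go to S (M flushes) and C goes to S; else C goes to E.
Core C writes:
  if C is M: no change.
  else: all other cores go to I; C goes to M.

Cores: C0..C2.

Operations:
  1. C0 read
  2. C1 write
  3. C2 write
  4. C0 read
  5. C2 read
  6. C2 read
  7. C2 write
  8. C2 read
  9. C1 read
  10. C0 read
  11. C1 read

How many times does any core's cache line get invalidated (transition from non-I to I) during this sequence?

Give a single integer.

Answer: 3

Derivation:
Op 1: C0 read [C0 read from I: no other sharers -> C0=E (exclusive)] -> [E,I,I] (invalidations this op: 0; running total: 0)
Op 2: C1 write [C1 write: invalidate ['C0=E'] -> C1=M] -> [I,M,I] (invalidations this op: 1; running total: 1)
Op 3: C2 write [C2 write: invalidate ['C1=M'] -> C2=M] -> [I,I,M] (invalidations this op: 1; running total: 2)
Op 4: C0 read [C0 read from I: others=['C2=M'] -> C0=S, others downsized to S] -> [S,I,S] (invalidations this op: 0; running total: 2)
Op 5: C2 read [C2 read: already in S, no change] -> [S,I,S] (invalidations this op: 0; running total: 2)
Op 6: C2 read [C2 read: already in S, no change] -> [S,I,S] (invalidations this op: 0; running total: 2)
Op 7: C2 write [C2 write: invalidate ['C0=S'] -> C2=M] -> [I,I,M] (invalidations this op: 1; running total: 3)
Op 8: C2 read [C2 read: already in M, no change] -> [I,I,M] (invalidations this op: 0; running total: 3)
Op 9: C1 read [C1 read from I: others=['C2=M'] -> C1=S, others downsized to S] -> [I,S,S] (invalidations this op: 0; running total: 3)
Op 10: C0 read [C0 read from I: others=['C1=S', 'C2=S'] -> C0=S, others downsized to S] -> [S,S,S] (invalidations this op: 0; running total: 3)
Op 11: C1 read [C1 read: already in S, no change] -> [S,S,S] (invalidations this op: 0; running total: 3)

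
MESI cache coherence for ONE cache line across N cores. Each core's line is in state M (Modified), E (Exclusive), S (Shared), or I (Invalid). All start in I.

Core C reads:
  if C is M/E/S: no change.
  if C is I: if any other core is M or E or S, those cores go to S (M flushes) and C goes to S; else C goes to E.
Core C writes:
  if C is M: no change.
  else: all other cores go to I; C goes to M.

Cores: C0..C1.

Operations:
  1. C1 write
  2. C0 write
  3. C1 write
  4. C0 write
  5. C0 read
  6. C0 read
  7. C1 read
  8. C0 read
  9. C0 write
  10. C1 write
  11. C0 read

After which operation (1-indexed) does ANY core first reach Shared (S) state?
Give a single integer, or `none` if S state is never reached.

Op 1: C1 write [C1 write: invalidate none -> C1=M] -> [I,M]
Op 2: C0 write [C0 write: invalidate ['C1=M'] -> C0=M] -> [M,I]
Op 3: C1 write [C1 write: invalidate ['C0=M'] -> C1=M] -> [I,M]
Op 4: C0 write [C0 write: invalidate ['C1=M'] -> C0=M] -> [M,I]
Op 5: C0 read [C0 read: already in M, no change] -> [M,I]
Op 6: C0 read [C0 read: already in M, no change] -> [M,I]
Op 7: C1 read [C1 read from I: others=['C0=M'] -> C1=S, others downsized to S] -> [S,S]
  -> First S state at op 7; remaining ops need not be traced.

Answer: 7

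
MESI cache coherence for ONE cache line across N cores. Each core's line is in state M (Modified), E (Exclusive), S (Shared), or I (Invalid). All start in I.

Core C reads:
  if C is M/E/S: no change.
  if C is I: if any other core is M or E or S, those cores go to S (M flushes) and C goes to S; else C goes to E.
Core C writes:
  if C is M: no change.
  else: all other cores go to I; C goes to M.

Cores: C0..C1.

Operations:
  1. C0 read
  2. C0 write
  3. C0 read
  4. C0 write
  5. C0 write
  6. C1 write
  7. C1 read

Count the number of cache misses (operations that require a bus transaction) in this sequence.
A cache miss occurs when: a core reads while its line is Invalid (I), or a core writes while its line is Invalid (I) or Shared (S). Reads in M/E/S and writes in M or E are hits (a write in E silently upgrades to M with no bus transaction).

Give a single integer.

Op 1: C0 read [C0 read from I: no other sharers -> C0=E (exclusive)] -> [E,I] [MISS #1: read from I]
Op 2: C0 write [C0 write: invalidate none -> C0=M] -> [M,I] [hit: write from E is a silent E->M upgrade, no bus transaction]
Op 3: C0 read [C0 read: already in M, no change] -> [M,I] [hit: read from M]
Op 4: C0 write [C0 write: already M (modified), no change] -> [M,I] [hit: write from M]
Op 5: C0 write [C0 write: already M (modified), no change] -> [M,I] [hit: write from M]
Op 6: C1 write [C1 write: invalidate ['C0=M'] -> C1=M] -> [I,M] [MISS #2: write from I]
Op 7: C1 read [C1 read: already in M, no change] -> [I,M] [hit: read from M]

Answer: 2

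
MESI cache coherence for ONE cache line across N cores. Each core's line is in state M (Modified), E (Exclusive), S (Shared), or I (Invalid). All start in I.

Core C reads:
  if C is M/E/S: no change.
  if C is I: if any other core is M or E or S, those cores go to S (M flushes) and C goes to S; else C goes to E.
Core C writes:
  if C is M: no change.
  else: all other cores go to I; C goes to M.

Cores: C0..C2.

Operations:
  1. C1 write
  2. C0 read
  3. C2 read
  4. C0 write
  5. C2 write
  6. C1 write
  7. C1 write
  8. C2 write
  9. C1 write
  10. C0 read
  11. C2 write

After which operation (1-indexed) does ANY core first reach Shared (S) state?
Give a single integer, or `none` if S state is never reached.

Answer: 2

Derivation:
Op 1: C1 write [C1 write: invalidate none -> C1=M] -> [I,M,I]
Op 2: C0 read [C0 read from I: others=['C1=M'] -> C0=S, others downsized to S] -> [S,S,I]
  -> First S state at op 2; remaining ops need not be traced.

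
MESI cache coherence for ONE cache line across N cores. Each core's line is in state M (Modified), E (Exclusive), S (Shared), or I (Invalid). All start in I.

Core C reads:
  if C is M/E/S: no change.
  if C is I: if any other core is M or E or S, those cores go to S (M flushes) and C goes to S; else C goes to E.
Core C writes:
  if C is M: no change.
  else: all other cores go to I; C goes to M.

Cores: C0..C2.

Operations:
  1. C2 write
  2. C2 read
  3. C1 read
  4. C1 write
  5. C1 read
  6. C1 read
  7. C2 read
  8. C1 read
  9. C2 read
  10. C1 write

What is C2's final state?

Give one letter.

Op 1: C2 write [C2 write: invalidate none -> C2=M] -> [I,I,M]
Op 2: C2 read [C2 read: already in M, no change] -> [I,I,M]
Op 3: C1 read [C1 read from I: others=['C2=M'] -> C1=S, others downsized to S] -> [I,S,S]
Op 4: C1 write [C1 write: invalidate ['C2=S'] -> C1=M] -> [I,M,I]
Op 5: C1 read [C1 read: already in M, no change] -> [I,M,I]
Op 6: C1 read [C1 read: already in M, no change] -> [I,M,I]
Op 7: C2 read [C2 read from I: others=['C1=M'] -> C2=S, others downsized to S] -> [I,S,S]
Op 8: C1 read [C1 read: already in S, no change] -> [I,S,S]
Op 9: C2 read [C2 read: already in S, no change] -> [I,S,S]
Op 10: C1 write [C1 write: invalidate ['C2=S'] -> C1=M] -> [I,M,I]

Answer: I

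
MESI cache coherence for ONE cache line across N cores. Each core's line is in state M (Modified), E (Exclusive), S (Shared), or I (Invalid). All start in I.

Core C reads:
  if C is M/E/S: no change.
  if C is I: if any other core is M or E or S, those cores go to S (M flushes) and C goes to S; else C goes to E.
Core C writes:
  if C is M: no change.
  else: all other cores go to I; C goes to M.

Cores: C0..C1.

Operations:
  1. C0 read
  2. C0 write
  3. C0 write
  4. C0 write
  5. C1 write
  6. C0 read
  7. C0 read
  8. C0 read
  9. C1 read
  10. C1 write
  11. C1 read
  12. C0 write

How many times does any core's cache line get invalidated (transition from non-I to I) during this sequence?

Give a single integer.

Answer: 3

Derivation:
Op 1: C0 read [C0 read from I: no other sharers -> C0=E (exclusive)] -> [E,I] (invalidations this op: 0; running total: 0)
Op 2: C0 write [C0 write: invalidate none -> C0=M] -> [M,I] (invalidations this op: 0; running total: 0)
Op 3: C0 write [C0 write: already M (modified), no change] -> [M,I] (invalidations this op: 0; running total: 0)
Op 4: C0 write [C0 write: already M (modified), no change] -> [M,I] (invalidations this op: 0; running total: 0)
Op 5: C1 write [C1 write: invalidate ['C0=M'] -> C1=M] -> [I,M] (invalidations this op: 1; running total: 1)
Op 6: C0 read [C0 read from I: others=['C1=M'] -> C0=S, others downsized to S] -> [S,S] (invalidations this op: 0; running total: 1)
Op 7: C0 read [C0 read: already in S, no change] -> [S,S] (invalidations this op: 0; running total: 1)
Op 8: C0 read [C0 read: already in S, no change] -> [S,S] (invalidations this op: 0; running total: 1)
Op 9: C1 read [C1 read: already in S, no change] -> [S,S] (invalidations this op: 0; running total: 1)
Op 10: C1 write [C1 write: invalidate ['C0=S'] -> C1=M] -> [I,M] (invalidations this op: 1; running total: 2)
Op 11: C1 read [C1 read: already in M, no change] -> [I,M] (invalidations this op: 0; running total: 2)
Op 12: C0 write [C0 write: invalidate ['C1=M'] -> C0=M] -> [M,I] (invalidations this op: 1; running total: 3)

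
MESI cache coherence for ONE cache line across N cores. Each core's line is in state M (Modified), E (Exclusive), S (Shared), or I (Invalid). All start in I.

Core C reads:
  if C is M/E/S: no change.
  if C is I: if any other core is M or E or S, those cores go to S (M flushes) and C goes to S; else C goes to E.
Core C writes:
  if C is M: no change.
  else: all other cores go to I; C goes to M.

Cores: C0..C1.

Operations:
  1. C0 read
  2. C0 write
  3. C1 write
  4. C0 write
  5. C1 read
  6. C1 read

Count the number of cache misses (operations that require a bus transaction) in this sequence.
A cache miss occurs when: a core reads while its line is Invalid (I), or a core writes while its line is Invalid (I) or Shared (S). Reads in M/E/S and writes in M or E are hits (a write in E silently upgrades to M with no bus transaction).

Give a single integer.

Answer: 4

Derivation:
Op 1: C0 read [C0 read from I: no other sharers -> C0=E (exclusive)] -> [E,I] [MISS #1: read from I]
Op 2: C0 write [C0 write: invalidate none -> C0=M] -> [M,I] [hit: write from E is a silent E->M upgrade, no bus transaction]
Op 3: C1 write [C1 write: invalidate ['C0=M'] -> C1=M] -> [I,M] [MISS #2: write from I]
Op 4: C0 write [C0 write: invalidate ['C1=M'] -> C0=M] -> [M,I] [MISS #3: write from I]
Op 5: C1 read [C1 read from I: others=['C0=M'] -> C1=S, others downsized to S] -> [S,S] [MISS #4: read from I]
Op 6: C1 read [C1 read: already in S, no change] -> [S,S] [hit: read from S]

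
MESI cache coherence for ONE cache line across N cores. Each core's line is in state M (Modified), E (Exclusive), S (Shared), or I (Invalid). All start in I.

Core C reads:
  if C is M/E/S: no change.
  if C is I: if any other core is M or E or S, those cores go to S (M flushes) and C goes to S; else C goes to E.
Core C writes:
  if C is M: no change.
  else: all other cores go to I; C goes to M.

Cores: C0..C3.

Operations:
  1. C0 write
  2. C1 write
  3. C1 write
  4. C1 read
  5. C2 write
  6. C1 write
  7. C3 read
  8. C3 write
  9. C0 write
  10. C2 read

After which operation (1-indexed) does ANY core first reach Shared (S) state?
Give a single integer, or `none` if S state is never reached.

Op 1: C0 write [C0 write: invalidate none -> C0=M] -> [M,I,I,I]
Op 2: C1 write [C1 write: invalidate ['C0=M'] -> C1=M] -> [I,M,I,I]
Op 3: C1 write [C1 write: already M (modified), no change] -> [I,M,I,I]
Op 4: C1 read [C1 read: already in M, no change] -> [I,M,I,I]
Op 5: C2 write [C2 write: invalidate ['C1=M'] -> C2=M] -> [I,I,M,I]
Op 6: C1 write [C1 write: invalidate ['C2=M'] -> C1=M] -> [I,M,I,I]
Op 7: C3 read [C3 read from I: others=['C1=M'] -> C3=S, others downsized to S] -> [I,S,I,S]
  -> First S state at op 7; remaining ops need not be traced.

Answer: 7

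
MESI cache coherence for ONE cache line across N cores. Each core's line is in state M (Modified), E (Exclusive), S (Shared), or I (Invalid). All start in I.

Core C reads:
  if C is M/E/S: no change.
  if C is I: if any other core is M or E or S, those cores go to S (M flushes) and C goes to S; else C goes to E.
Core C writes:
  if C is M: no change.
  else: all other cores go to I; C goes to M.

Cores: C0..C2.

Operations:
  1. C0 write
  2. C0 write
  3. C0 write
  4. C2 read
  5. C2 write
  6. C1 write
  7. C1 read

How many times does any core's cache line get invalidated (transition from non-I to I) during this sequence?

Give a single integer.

Answer: 2

Derivation:
Op 1: C0 write [C0 write: invalidate none -> C0=M] -> [M,I,I] (invalidations this op: 0; running total: 0)
Op 2: C0 write [C0 write: already M (modified), no change] -> [M,I,I] (invalidations this op: 0; running total: 0)
Op 3: C0 write [C0 write: already M (modified), no change] -> [M,I,I] (invalidations this op: 0; running total: 0)
Op 4: C2 read [C2 read from I: others=['C0=M'] -> C2=S, others downsized to S] -> [S,I,S] (invalidations this op: 0; running total: 0)
Op 5: C2 write [C2 write: invalidate ['C0=S'] -> C2=M] -> [I,I,M] (invalidations this op: 1; running total: 1)
Op 6: C1 write [C1 write: invalidate ['C2=M'] -> C1=M] -> [I,M,I] (invalidations this op: 1; running total: 2)
Op 7: C1 read [C1 read: already in M, no change] -> [I,M,I] (invalidations this op: 0; running total: 2)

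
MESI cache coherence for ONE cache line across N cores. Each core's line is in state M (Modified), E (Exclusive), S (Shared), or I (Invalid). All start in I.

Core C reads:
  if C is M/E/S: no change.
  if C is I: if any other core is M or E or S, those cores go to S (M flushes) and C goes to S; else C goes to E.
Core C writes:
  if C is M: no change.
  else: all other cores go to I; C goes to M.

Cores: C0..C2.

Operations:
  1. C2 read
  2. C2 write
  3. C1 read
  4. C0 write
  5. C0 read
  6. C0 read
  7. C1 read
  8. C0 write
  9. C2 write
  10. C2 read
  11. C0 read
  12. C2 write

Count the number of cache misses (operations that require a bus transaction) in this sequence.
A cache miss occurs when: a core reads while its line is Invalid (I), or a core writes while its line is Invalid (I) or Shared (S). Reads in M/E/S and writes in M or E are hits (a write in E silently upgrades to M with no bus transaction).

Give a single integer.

Op 1: C2 read [C2 read from I: no other sharers -> C2=E (exclusive)] -> [I,I,E] [MISS #1: read from I]
Op 2: C2 write [C2 write: invalidate none -> C2=M] -> [I,I,M] [hit: write from E is a silent E->M upgrade, no bus transaction]
Op 3: C1 read [C1 read from I: others=['C2=M'] -> C1=S, others downsized to S] -> [I,S,S] [MISS #2: read from I]
Op 4: C0 write [C0 write: invalidate ['C1=S', 'C2=S'] -> C0=M] -> [M,I,I] [MISS #3: write from I]
Op 5: C0 read [C0 read: already in M, no change] -> [M,I,I] [hit: read from M]
Op 6: C0 read [C0 read: already in M, no change] -> [M,I,I] [hit: read from M]
Op 7: C1 read [C1 read from I: others=['C0=M'] -> C1=S, others downsized to S] -> [S,S,I] [MISS #4: read from I]
Op 8: C0 write [C0 write: invalidate ['C1=S'] -> C0=M] -> [M,I,I] [MISS #5: write from S]
Op 9: C2 write [C2 write: invalidate ['C0=M'] -> C2=M] -> [I,I,M] [MISS #6: write from I]
Op 10: C2 read [C2 read: already in M, no change] -> [I,I,M] [hit: read from M]
Op 11: C0 read [C0 read from I: others=['C2=M'] -> C0=S, others downsized to S] -> [S,I,S] [MISS #7: read from I]
Op 12: C2 write [C2 write: invalidate ['C0=S'] -> C2=M] -> [I,I,M] [MISS #8: write from S]

Answer: 8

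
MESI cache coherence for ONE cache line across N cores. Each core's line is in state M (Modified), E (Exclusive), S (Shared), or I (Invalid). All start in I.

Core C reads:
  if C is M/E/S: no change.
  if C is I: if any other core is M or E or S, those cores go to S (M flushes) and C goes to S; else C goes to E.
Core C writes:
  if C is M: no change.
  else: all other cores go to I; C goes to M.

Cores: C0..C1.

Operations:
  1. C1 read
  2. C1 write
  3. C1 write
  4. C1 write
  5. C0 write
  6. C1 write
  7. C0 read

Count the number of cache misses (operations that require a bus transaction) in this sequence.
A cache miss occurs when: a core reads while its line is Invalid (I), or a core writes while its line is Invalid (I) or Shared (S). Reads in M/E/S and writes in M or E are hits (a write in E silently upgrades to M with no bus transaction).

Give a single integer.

Answer: 4

Derivation:
Op 1: C1 read [C1 read from I: no other sharers -> C1=E (exclusive)] -> [I,E] [MISS #1: read from I]
Op 2: C1 write [C1 write: invalidate none -> C1=M] -> [I,M] [hit: write from E is a silent E->M upgrade, no bus transaction]
Op 3: C1 write [C1 write: already M (modified), no change] -> [I,M] [hit: write from M]
Op 4: C1 write [C1 write: already M (modified), no change] -> [I,M] [hit: write from M]
Op 5: C0 write [C0 write: invalidate ['C1=M'] -> C0=M] -> [M,I] [MISS #2: write from I]
Op 6: C1 write [C1 write: invalidate ['C0=M'] -> C1=M] -> [I,M] [MISS #3: write from I]
Op 7: C0 read [C0 read from I: others=['C1=M'] -> C0=S, others downsized to S] -> [S,S] [MISS #4: read from I]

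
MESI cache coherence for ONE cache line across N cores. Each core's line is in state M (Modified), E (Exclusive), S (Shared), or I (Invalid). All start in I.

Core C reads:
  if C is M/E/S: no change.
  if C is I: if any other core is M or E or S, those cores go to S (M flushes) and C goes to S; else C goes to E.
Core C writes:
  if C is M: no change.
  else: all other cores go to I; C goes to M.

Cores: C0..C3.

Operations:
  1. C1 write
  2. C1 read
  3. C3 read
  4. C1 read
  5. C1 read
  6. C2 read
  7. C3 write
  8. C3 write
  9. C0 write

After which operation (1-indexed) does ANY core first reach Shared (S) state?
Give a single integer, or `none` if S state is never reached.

Op 1: C1 write [C1 write: invalidate none -> C1=M] -> [I,M,I,I]
Op 2: C1 read [C1 read: already in M, no change] -> [I,M,I,I]
Op 3: C3 read [C3 read from I: others=['C1=M'] -> C3=S, others downsized to S] -> [I,S,I,S]
  -> First S state at op 3; remaining ops need not be traced.

Answer: 3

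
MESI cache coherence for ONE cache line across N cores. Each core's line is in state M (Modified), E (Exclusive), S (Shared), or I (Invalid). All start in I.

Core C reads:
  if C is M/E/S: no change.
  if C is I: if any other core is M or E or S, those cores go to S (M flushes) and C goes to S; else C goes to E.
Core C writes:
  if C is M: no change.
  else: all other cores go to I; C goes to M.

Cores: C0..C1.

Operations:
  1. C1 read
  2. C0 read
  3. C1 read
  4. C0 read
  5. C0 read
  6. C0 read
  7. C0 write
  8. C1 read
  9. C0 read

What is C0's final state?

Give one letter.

Answer: S

Derivation:
Op 1: C1 read [C1 read from I: no other sharers -> C1=E (exclusive)] -> [I,E]
Op 2: C0 read [C0 read from I: others=['C1=E'] -> C0=S, others downsized to S] -> [S,S]
Op 3: C1 read [C1 read: already in S, no change] -> [S,S]
Op 4: C0 read [C0 read: already in S, no change] -> [S,S]
Op 5: C0 read [C0 read: already in S, no change] -> [S,S]
Op 6: C0 read [C0 read: already in S, no change] -> [S,S]
Op 7: C0 write [C0 write: invalidate ['C1=S'] -> C0=M] -> [M,I]
Op 8: C1 read [C1 read from I: others=['C0=M'] -> C1=S, others downsized to S] -> [S,S]
Op 9: C0 read [C0 read: already in S, no change] -> [S,S]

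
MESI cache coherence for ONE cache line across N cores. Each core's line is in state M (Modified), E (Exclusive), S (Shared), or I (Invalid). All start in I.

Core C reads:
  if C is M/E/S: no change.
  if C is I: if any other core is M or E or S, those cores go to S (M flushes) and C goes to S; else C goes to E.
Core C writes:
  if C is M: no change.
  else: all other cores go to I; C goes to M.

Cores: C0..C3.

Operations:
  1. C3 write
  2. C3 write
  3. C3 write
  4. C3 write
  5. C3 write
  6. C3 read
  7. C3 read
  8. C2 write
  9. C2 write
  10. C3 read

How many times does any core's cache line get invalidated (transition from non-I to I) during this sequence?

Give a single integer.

Op 1: C3 write [C3 write: invalidate none -> C3=M] -> [I,I,I,M] (invalidations this op: 0; running total: 0)
Op 2: C3 write [C3 write: already M (modified), no change] -> [I,I,I,M] (invalidations this op: 0; running total: 0)
Op 3: C3 write [C3 write: already M (modified), no change] -> [I,I,I,M] (invalidations this op: 0; running total: 0)
Op 4: C3 write [C3 write: already M (modified), no change] -> [I,I,I,M] (invalidations this op: 0; running total: 0)
Op 5: C3 write [C3 write: already M (modified), no change] -> [I,I,I,M] (invalidations this op: 0; running total: 0)
Op 6: C3 read [C3 read: already in M, no change] -> [I,I,I,M] (invalidations this op: 0; running total: 0)
Op 7: C3 read [C3 read: already in M, no change] -> [I,I,I,M] (invalidations this op: 0; running total: 0)
Op 8: C2 write [C2 write: invalidate ['C3=M'] -> C2=M] -> [I,I,M,I] (invalidations this op: 1; running total: 1)
Op 9: C2 write [C2 write: already M (modified), no change] -> [I,I,M,I] (invalidations this op: 0; running total: 1)
Op 10: C3 read [C3 read from I: others=['C2=M'] -> C3=S, others downsized to S] -> [I,I,S,S] (invalidations this op: 0; running total: 1)

Answer: 1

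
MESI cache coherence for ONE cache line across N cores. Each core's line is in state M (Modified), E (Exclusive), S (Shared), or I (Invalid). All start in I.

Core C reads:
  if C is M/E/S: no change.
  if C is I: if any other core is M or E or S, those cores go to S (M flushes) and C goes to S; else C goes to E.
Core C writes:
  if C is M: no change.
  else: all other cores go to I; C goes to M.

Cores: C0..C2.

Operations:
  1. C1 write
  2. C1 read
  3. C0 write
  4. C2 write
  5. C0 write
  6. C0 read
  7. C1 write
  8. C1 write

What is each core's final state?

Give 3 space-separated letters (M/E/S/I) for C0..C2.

Answer: I M I

Derivation:
Op 1: C1 write [C1 write: invalidate none -> C1=M] -> [I,M,I]
Op 2: C1 read [C1 read: already in M, no change] -> [I,M,I]
Op 3: C0 write [C0 write: invalidate ['C1=M'] -> C0=M] -> [M,I,I]
Op 4: C2 write [C2 write: invalidate ['C0=M'] -> C2=M] -> [I,I,M]
Op 5: C0 write [C0 write: invalidate ['C2=M'] -> C0=M] -> [M,I,I]
Op 6: C0 read [C0 read: already in M, no change] -> [M,I,I]
Op 7: C1 write [C1 write: invalidate ['C0=M'] -> C1=M] -> [I,M,I]
Op 8: C1 write [C1 write: already M (modified), no change] -> [I,M,I]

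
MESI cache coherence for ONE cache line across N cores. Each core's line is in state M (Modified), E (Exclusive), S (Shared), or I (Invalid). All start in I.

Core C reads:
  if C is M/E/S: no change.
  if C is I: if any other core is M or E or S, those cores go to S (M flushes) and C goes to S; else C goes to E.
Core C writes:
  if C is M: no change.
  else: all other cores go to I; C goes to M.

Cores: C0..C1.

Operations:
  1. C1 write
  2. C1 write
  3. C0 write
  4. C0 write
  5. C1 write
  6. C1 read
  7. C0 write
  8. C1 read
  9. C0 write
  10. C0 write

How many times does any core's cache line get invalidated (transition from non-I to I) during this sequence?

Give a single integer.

Answer: 4

Derivation:
Op 1: C1 write [C1 write: invalidate none -> C1=M] -> [I,M] (invalidations this op: 0; running total: 0)
Op 2: C1 write [C1 write: already M (modified), no change] -> [I,M] (invalidations this op: 0; running total: 0)
Op 3: C0 write [C0 write: invalidate ['C1=M'] -> C0=M] -> [M,I] (invalidations this op: 1; running total: 1)
Op 4: C0 write [C0 write: already M (modified), no change] -> [M,I] (invalidations this op: 0; running total: 1)
Op 5: C1 write [C1 write: invalidate ['C0=M'] -> C1=M] -> [I,M] (invalidations this op: 1; running total: 2)
Op 6: C1 read [C1 read: already in M, no change] -> [I,M] (invalidations this op: 0; running total: 2)
Op 7: C0 write [C0 write: invalidate ['C1=M'] -> C0=M] -> [M,I] (invalidations this op: 1; running total: 3)
Op 8: C1 read [C1 read from I: others=['C0=M'] -> C1=S, others downsized to S] -> [S,S] (invalidations this op: 0; running total: 3)
Op 9: C0 write [C0 write: invalidate ['C1=S'] -> C0=M] -> [M,I] (invalidations this op: 1; running total: 4)
Op 10: C0 write [C0 write: already M (modified), no change] -> [M,I] (invalidations this op: 0; running total: 4)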